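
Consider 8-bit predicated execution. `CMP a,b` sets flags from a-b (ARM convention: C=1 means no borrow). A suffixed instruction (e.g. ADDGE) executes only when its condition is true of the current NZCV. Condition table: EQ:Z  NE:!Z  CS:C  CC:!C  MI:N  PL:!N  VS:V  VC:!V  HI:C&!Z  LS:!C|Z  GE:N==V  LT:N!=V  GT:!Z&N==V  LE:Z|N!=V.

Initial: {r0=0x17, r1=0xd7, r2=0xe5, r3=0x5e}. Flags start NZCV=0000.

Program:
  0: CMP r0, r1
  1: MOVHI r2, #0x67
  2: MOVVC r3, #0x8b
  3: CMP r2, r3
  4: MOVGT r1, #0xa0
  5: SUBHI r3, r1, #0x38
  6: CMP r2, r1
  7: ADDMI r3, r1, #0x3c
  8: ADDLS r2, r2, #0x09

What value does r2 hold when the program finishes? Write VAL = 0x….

VAL = 0xe5

[0] flags=0000 → (cmp)
[1] flags=0000 HI?F → skip
[2] flags=0000 VC?T → r3=0x8b
[3] flags=0010 → (cmp)
[4] flags=0010 GT?T → r1=0xa0
[5] flags=0010 HI?T → r3=0x68
[6] flags=0010 → (cmp)
[7] flags=0010 MI?F → skip
[8] flags=0010 LS?F → skip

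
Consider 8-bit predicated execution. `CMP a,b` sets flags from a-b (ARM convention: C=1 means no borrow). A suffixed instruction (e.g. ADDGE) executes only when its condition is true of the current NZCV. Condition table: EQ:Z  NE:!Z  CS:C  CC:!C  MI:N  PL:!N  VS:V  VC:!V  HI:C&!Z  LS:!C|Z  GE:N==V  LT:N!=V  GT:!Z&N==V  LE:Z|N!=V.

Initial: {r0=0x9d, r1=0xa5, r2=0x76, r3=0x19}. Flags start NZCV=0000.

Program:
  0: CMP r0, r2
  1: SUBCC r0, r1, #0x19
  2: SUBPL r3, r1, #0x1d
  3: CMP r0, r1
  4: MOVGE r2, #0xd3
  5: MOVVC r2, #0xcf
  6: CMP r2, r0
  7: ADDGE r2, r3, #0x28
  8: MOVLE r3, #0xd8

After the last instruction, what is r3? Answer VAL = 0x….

0: ✓ CMP  NZCV=0011
1: · SUBCC
2: ✓ SUBPL  r3←0x88
3: ✓ CMP  NZCV=1000
4: · MOVGE
5: ✓ MOVVC  r2←0xcf
6: ✓ CMP  NZCV=0010
7: ✓ ADDGE  r2←0xb0
8: · MOVLE

VAL = 0x88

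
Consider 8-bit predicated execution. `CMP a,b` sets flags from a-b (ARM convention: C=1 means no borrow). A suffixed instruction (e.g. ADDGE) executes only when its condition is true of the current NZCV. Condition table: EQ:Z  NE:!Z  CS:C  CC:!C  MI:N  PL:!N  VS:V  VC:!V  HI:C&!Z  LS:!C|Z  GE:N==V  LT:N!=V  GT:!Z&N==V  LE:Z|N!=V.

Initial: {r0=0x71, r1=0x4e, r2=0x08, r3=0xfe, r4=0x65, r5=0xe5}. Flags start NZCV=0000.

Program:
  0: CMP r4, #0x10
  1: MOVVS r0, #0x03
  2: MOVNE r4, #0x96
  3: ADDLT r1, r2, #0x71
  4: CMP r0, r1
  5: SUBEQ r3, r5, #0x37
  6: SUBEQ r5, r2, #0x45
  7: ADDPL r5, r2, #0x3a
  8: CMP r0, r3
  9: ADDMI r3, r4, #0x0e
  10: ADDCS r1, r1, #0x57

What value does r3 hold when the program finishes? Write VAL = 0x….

[0] flags=0010 → (cmp)
[1] flags=0010 VS?F → skip
[2] flags=0010 NE?T → r4=0x96
[3] flags=0010 LT?F → skip
[4] flags=0010 → (cmp)
[5] flags=0010 EQ?F → skip
[6] flags=0010 EQ?F → skip
[7] flags=0010 PL?T → r5=0x42
[8] flags=0000 → (cmp)
[9] flags=0000 MI?F → skip
[10] flags=0000 CS?F → skip

VAL = 0xfe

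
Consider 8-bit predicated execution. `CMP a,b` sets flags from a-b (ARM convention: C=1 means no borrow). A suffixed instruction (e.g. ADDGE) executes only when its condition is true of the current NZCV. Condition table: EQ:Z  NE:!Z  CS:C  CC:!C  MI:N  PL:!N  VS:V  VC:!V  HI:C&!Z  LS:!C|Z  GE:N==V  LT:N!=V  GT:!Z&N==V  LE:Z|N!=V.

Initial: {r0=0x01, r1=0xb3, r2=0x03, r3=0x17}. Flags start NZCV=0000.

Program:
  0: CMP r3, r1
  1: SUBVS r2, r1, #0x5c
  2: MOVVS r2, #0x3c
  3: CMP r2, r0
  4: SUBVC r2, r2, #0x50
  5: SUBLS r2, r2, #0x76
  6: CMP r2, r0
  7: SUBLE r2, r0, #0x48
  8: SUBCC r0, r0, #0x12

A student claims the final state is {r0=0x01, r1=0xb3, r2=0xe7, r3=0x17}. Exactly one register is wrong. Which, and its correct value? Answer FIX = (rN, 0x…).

[0] flags=0000 → (cmp)
[1] flags=0000 VS?F → skip
[2] flags=0000 VS?F → skip
[3] flags=0010 → (cmp)
[4] flags=0010 VC?T → r2=0xb3
[5] flags=0010 LS?F → skip
[6] flags=1010 → (cmp)
[7] flags=1010 LE?T → r2=0xb9
[8] flags=1010 CC?F → skip

FIX = (r2, 0xb9)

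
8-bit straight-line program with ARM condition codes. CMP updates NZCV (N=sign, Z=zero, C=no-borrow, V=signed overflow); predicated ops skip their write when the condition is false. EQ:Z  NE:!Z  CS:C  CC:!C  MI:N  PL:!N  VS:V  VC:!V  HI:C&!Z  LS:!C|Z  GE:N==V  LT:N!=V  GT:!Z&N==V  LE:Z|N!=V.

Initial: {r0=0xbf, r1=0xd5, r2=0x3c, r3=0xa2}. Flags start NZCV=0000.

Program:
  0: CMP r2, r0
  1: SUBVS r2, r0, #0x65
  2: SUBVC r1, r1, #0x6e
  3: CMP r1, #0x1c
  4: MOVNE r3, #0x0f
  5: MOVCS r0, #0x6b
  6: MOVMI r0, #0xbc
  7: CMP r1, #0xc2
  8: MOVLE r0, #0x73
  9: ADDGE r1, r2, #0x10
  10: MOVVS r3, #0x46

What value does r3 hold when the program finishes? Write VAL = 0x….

[0] flags=0000 → (cmp)
[1] flags=0000 VS?F → skip
[2] flags=0000 VC?T → r1=0x67
[3] flags=0010 → (cmp)
[4] flags=0010 NE?T → r3=0x0f
[5] flags=0010 CS?T → r0=0x6b
[6] flags=0010 MI?F → skip
[7] flags=1001 → (cmp)
[8] flags=1001 LE?F → skip
[9] flags=1001 GE?T → r1=0x4c
[10] flags=1001 VS?T → r3=0x46

VAL = 0x46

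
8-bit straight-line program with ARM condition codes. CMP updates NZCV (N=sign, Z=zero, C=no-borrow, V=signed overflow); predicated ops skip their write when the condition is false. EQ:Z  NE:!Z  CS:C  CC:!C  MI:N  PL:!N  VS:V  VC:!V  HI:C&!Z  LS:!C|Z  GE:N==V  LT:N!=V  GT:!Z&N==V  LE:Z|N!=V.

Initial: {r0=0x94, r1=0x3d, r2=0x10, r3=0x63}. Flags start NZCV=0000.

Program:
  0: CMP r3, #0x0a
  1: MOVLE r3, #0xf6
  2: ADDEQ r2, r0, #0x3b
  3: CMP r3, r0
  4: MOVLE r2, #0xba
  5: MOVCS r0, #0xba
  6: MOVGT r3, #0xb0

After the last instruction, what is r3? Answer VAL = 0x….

VAL = 0xb0

0: ✓ CMP  NZCV=0010
1: · MOVLE
2: · ADDEQ
3: ✓ CMP  NZCV=1001
4: · MOVLE
5: · MOVCS
6: ✓ MOVGT  r3←0xb0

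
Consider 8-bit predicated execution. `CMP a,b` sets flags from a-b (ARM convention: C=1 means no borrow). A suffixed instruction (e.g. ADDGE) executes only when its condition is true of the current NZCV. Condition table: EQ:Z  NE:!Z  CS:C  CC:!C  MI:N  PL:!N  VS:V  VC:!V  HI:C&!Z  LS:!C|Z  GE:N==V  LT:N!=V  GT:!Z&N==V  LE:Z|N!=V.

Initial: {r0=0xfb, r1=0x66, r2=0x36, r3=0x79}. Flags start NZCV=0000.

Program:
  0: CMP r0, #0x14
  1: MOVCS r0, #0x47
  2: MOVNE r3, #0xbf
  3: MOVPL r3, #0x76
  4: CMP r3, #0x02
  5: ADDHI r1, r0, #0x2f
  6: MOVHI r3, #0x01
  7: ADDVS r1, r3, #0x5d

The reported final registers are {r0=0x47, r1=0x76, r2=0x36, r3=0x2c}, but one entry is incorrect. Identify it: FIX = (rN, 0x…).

0: ✓ CMP  NZCV=1010
1: ✓ MOVCS  r0←0x47
2: ✓ MOVNE  r3←0xbf
3: · MOVPL
4: ✓ CMP  NZCV=1010
5: ✓ ADDHI  r1←0x76
6: ✓ MOVHI  r3←0x01
7: · ADDVS

FIX = (r3, 0x01)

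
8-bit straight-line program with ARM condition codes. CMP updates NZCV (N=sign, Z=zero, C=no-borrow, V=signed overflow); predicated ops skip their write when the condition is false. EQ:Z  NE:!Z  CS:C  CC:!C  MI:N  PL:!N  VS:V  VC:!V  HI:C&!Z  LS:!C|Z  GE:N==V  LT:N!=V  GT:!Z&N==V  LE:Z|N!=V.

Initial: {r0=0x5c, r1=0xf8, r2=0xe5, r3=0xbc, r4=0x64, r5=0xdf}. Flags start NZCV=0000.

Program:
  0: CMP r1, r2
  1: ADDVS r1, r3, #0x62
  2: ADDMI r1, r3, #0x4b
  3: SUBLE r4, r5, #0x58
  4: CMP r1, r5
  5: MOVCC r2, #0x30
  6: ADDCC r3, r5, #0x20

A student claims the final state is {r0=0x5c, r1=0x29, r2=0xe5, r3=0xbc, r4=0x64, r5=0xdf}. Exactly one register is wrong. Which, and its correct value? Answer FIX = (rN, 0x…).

[0] flags=0010 → (cmp)
[1] flags=0010 VS?F → skip
[2] flags=0010 MI?F → skip
[3] flags=0010 LE?F → skip
[4] flags=0010 → (cmp)
[5] flags=0010 CC?F → skip
[6] flags=0010 CC?F → skip

FIX = (r1, 0xf8)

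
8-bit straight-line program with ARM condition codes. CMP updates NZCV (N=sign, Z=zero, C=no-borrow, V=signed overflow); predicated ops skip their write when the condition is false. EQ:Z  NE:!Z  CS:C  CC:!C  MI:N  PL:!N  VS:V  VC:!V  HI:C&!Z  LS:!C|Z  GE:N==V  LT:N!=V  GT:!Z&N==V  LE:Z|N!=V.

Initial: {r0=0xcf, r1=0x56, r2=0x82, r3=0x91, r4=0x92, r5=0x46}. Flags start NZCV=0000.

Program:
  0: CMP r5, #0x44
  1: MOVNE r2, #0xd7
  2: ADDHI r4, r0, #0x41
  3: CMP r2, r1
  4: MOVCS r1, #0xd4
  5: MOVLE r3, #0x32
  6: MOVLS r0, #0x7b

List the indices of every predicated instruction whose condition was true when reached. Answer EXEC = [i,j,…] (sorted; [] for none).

0: ✓ CMP  NZCV=0010
1: ✓ MOVNE  r2←0xd7
2: ✓ ADDHI  r4←0x10
3: ✓ CMP  NZCV=1010
4: ✓ MOVCS  r1←0xd4
5: ✓ MOVLE  r3←0x32
6: · MOVLS

EXEC = [1,2,4,5]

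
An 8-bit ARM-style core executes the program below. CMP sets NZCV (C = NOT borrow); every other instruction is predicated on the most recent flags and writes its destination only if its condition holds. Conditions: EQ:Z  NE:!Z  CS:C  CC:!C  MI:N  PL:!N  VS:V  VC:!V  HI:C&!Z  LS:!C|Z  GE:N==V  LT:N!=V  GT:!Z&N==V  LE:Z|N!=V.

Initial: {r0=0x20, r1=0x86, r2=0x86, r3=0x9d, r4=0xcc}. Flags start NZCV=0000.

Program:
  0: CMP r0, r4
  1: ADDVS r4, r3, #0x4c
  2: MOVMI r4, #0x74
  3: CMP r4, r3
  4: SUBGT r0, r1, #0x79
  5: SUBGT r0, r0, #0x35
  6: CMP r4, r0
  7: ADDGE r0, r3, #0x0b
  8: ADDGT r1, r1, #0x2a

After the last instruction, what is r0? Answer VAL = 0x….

VAL = 0xd8

[0] flags=0000 → (cmp)
[1] flags=0000 VS?F → skip
[2] flags=0000 MI?F → skip
[3] flags=0010 → (cmp)
[4] flags=0010 GT?T → r0=0x0d
[5] flags=0010 GT?T → r0=0xd8
[6] flags=1000 → (cmp)
[7] flags=1000 GE?F → skip
[8] flags=1000 GT?F → skip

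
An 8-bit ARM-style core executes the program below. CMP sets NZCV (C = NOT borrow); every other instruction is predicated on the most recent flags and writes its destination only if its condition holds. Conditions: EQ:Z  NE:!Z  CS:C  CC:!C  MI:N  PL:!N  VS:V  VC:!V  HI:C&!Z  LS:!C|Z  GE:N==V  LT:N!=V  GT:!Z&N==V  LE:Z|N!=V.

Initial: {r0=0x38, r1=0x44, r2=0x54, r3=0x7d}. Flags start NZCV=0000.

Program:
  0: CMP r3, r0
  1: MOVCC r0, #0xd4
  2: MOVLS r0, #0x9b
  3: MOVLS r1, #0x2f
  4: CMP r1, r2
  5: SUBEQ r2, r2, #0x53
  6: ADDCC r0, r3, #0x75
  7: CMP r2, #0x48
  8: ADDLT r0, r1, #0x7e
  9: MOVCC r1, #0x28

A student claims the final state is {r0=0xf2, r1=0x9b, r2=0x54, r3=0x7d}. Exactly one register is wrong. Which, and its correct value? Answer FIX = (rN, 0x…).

FIX = (r1, 0x44)

0: ✓ CMP  NZCV=0010
1: · MOVCC
2: · MOVLS
3: · MOVLS
4: ✓ CMP  NZCV=1000
5: · SUBEQ
6: ✓ ADDCC  r0←0xf2
7: ✓ CMP  NZCV=0010
8: · ADDLT
9: · MOVCC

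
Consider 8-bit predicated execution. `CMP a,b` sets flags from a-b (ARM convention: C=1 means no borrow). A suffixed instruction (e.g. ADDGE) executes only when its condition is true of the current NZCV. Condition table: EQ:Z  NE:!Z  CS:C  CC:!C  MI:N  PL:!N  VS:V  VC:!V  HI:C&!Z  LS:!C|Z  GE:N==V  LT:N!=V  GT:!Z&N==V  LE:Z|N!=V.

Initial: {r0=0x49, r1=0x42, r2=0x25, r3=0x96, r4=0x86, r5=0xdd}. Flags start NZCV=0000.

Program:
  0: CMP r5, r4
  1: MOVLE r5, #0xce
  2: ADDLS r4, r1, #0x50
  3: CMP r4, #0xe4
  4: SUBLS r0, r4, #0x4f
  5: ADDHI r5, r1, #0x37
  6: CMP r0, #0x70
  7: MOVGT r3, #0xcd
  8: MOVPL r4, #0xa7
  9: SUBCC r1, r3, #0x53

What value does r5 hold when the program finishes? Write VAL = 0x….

0: ✓ CMP  NZCV=0010
1: · MOVLE
2: · ADDLS
3: ✓ CMP  NZCV=1000
4: ✓ SUBLS  r0←0x37
5: · ADDHI
6: ✓ CMP  NZCV=1000
7: · MOVGT
8: · MOVPL
9: ✓ SUBCC  r1←0x43

VAL = 0xdd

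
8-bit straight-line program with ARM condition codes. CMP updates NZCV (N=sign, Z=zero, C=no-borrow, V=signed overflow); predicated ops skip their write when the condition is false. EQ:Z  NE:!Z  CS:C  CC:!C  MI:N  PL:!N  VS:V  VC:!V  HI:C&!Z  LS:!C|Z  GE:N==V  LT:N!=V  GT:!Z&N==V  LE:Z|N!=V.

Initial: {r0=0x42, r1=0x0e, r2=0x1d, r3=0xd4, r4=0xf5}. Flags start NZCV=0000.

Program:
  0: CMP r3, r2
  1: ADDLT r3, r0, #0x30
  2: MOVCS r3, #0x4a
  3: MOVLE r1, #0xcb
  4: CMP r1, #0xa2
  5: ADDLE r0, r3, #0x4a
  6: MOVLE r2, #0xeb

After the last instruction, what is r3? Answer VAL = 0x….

[0] flags=1010 → (cmp)
[1] flags=1010 LT?T → r3=0x72
[2] flags=1010 CS?T → r3=0x4a
[3] flags=1010 LE?T → r1=0xcb
[4] flags=0010 → (cmp)
[5] flags=0010 LE?F → skip
[6] flags=0010 LE?F → skip

VAL = 0x4a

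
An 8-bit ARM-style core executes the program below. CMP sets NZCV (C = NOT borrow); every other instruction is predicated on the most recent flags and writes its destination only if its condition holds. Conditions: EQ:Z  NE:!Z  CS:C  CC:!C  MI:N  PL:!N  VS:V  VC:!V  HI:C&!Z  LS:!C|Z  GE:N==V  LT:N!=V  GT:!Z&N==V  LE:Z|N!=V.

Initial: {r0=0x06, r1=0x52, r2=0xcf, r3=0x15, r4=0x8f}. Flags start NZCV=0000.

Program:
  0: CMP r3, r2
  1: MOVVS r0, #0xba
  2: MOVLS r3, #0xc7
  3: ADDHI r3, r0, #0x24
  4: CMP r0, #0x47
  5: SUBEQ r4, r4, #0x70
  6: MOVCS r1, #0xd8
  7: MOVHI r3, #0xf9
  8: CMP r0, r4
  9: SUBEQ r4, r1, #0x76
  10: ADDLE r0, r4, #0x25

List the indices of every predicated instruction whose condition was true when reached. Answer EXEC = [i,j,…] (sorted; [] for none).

EXEC = [2]

0: ✓ CMP  NZCV=0000
1: · MOVVS
2: ✓ MOVLS  r3←0xc7
3: · ADDHI
4: ✓ CMP  NZCV=1000
5: · SUBEQ
6: · MOVCS
7: · MOVHI
8: ✓ CMP  NZCV=0000
9: · SUBEQ
10: · ADDLE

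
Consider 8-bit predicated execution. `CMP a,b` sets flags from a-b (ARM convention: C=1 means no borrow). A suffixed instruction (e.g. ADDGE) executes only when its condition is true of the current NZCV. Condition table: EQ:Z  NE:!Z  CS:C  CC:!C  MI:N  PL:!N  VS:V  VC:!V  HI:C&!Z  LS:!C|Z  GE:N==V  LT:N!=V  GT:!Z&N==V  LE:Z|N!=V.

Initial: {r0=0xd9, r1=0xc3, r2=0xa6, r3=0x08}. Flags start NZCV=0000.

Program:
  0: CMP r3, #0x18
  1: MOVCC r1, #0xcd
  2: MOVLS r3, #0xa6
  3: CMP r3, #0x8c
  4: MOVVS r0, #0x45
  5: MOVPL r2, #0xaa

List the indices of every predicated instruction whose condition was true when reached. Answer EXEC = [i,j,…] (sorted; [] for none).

EXEC = [1,2,5]

[0] flags=1000 → (cmp)
[1] flags=1000 CC?T → r1=0xcd
[2] flags=1000 LS?T → r3=0xa6
[3] flags=0010 → (cmp)
[4] flags=0010 VS?F → skip
[5] flags=0010 PL?T → r2=0xaa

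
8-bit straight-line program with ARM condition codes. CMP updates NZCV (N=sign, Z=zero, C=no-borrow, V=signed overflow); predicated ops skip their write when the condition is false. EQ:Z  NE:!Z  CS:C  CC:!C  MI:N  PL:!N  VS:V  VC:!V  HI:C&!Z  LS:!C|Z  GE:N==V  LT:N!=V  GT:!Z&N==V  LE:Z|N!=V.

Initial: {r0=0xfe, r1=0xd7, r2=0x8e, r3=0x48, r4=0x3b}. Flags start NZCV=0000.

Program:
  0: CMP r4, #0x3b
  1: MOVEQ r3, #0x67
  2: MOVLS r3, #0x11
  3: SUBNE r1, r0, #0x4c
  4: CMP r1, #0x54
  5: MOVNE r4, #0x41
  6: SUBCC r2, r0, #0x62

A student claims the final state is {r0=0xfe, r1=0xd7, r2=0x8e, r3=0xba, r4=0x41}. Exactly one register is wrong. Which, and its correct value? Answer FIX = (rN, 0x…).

FIX = (r3, 0x11)

[0] flags=0110 → (cmp)
[1] flags=0110 EQ?T → r3=0x67
[2] flags=0110 LS?T → r3=0x11
[3] flags=0110 NE?F → skip
[4] flags=1010 → (cmp)
[5] flags=1010 NE?T → r4=0x41
[6] flags=1010 CC?F → skip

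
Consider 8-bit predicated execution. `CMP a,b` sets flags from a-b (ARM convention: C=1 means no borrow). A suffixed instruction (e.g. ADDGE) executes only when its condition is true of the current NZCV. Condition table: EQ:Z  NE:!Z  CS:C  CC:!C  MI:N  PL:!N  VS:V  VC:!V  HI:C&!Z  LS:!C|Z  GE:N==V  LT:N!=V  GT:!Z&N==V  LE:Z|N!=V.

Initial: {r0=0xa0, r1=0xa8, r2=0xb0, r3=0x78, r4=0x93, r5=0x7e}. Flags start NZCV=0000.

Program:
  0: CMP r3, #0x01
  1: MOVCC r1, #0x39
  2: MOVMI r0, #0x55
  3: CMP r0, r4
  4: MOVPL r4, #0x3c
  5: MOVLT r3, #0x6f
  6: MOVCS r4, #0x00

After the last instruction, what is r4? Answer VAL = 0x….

0: ✓ CMP  NZCV=0010
1: · MOVCC
2: · MOVMI
3: ✓ CMP  NZCV=0010
4: ✓ MOVPL  r4←0x3c
5: · MOVLT
6: ✓ MOVCS  r4←0x00

VAL = 0x00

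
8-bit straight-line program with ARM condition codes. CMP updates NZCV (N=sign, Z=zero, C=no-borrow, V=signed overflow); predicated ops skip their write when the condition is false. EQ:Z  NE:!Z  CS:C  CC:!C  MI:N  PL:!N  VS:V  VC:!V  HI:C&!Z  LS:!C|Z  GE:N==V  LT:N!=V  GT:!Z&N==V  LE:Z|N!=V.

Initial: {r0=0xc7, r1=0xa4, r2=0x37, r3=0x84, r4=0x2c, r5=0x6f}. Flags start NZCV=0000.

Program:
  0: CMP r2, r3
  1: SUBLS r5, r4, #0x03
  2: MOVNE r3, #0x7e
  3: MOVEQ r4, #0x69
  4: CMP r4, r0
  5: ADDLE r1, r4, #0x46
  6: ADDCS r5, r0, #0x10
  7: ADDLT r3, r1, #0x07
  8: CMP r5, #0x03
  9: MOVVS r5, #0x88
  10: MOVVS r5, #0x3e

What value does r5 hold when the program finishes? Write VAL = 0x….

VAL = 0x29

[0] flags=1001 → (cmp)
[1] flags=1001 LS?T → r5=0x29
[2] flags=1001 NE?T → r3=0x7e
[3] flags=1001 EQ?F → skip
[4] flags=0000 → (cmp)
[5] flags=0000 LE?F → skip
[6] flags=0000 CS?F → skip
[7] flags=0000 LT?F → skip
[8] flags=0010 → (cmp)
[9] flags=0010 VS?F → skip
[10] flags=0010 VS?F → skip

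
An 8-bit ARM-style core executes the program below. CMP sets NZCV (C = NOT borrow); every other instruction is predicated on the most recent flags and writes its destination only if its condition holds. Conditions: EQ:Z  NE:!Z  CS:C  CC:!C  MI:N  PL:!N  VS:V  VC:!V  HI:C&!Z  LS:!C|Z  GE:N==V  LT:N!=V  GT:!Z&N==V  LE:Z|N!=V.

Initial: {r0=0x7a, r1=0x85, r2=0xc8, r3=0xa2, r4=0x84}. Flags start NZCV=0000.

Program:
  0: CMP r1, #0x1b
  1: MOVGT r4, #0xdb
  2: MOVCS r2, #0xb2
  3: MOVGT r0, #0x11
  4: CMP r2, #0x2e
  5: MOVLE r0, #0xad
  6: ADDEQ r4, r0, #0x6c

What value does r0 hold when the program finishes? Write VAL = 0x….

0: ✓ CMP  NZCV=0011
1: · MOVGT
2: ✓ MOVCS  r2←0xb2
3: · MOVGT
4: ✓ CMP  NZCV=1010
5: ✓ MOVLE  r0←0xad
6: · ADDEQ

VAL = 0xad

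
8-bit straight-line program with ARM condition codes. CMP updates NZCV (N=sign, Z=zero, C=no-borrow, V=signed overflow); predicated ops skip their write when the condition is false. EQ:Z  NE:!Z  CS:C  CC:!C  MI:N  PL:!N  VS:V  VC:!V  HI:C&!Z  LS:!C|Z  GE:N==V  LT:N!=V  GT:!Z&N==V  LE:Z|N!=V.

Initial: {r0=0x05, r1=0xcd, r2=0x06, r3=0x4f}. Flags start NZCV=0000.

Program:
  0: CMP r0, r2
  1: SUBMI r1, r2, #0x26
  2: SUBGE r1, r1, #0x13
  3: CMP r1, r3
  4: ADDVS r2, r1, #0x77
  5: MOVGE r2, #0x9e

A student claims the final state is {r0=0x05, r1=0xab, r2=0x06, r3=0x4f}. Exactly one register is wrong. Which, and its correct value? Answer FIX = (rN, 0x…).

FIX = (r1, 0xe0)

0: ✓ CMP  NZCV=1000
1: ✓ SUBMI  r1←0xe0
2: · SUBGE
3: ✓ CMP  NZCV=1010
4: · ADDVS
5: · MOVGE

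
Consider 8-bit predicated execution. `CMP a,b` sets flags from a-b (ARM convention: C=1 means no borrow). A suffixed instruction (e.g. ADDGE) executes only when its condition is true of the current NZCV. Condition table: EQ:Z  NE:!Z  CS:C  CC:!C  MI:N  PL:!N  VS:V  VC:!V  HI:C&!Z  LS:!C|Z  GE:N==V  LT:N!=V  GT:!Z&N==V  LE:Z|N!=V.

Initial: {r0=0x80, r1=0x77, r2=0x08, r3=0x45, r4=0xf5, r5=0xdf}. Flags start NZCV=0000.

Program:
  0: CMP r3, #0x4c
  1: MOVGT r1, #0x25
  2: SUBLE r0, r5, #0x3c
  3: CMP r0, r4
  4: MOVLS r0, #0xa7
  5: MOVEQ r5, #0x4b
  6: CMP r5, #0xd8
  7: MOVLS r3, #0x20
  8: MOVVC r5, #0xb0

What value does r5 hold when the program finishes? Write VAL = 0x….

[0] flags=1000 → (cmp)
[1] flags=1000 GT?F → skip
[2] flags=1000 LE?T → r0=0xa3
[3] flags=1000 → (cmp)
[4] flags=1000 LS?T → r0=0xa7
[5] flags=1000 EQ?F → skip
[6] flags=0010 → (cmp)
[7] flags=0010 LS?F → skip
[8] flags=0010 VC?T → r5=0xb0

VAL = 0xb0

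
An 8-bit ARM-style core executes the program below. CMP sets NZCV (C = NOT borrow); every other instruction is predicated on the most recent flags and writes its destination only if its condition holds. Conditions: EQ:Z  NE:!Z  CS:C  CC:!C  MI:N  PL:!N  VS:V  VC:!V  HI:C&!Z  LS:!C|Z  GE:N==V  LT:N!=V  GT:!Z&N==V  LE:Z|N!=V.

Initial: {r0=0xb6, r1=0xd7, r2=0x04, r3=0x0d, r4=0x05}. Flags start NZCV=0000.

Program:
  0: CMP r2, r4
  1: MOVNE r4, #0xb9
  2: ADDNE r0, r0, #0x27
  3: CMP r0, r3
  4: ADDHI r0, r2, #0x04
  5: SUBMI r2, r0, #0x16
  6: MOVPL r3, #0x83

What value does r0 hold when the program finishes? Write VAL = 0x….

0: ✓ CMP  NZCV=1000
1: ✓ MOVNE  r4←0xb9
2: ✓ ADDNE  r0←0xdd
3: ✓ CMP  NZCV=1010
4: ✓ ADDHI  r0←0x08
5: ✓ SUBMI  r2←0xf2
6: · MOVPL

VAL = 0x08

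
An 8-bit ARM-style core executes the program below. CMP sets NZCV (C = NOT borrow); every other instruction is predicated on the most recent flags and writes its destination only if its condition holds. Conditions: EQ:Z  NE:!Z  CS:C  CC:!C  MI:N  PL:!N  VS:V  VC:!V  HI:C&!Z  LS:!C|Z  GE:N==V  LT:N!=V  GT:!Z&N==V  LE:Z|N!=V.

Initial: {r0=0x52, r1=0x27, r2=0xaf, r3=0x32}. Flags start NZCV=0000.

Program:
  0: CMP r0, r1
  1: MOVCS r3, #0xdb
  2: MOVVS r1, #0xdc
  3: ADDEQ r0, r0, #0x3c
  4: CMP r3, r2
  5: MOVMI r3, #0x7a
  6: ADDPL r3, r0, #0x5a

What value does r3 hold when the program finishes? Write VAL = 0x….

[0] flags=0010 → (cmp)
[1] flags=0010 CS?T → r3=0xdb
[2] flags=0010 VS?F → skip
[3] flags=0010 EQ?F → skip
[4] flags=0010 → (cmp)
[5] flags=0010 MI?F → skip
[6] flags=0010 PL?T → r3=0xac

VAL = 0xac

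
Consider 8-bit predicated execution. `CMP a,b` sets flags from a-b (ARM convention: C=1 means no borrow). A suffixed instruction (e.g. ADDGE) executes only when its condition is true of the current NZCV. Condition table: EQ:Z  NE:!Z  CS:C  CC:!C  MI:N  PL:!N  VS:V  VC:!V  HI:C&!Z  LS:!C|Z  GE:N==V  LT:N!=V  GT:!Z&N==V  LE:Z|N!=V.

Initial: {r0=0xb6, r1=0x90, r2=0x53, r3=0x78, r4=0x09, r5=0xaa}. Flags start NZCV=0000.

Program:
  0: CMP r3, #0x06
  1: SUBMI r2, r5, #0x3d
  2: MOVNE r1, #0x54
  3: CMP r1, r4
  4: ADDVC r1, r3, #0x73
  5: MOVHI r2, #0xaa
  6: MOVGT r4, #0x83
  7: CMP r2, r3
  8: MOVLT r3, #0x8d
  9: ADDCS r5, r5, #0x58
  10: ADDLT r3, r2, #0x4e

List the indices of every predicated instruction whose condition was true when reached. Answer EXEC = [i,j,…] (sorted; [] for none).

EXEC = [2,4,5,6,8,9,10]

[0] flags=0010 → (cmp)
[1] flags=0010 MI?F → skip
[2] flags=0010 NE?T → r1=0x54
[3] flags=0010 → (cmp)
[4] flags=0010 VC?T → r1=0xeb
[5] flags=0010 HI?T → r2=0xaa
[6] flags=0010 GT?T → r4=0x83
[7] flags=0011 → (cmp)
[8] flags=0011 LT?T → r3=0x8d
[9] flags=0011 CS?T → r5=0x02
[10] flags=0011 LT?T → r3=0xf8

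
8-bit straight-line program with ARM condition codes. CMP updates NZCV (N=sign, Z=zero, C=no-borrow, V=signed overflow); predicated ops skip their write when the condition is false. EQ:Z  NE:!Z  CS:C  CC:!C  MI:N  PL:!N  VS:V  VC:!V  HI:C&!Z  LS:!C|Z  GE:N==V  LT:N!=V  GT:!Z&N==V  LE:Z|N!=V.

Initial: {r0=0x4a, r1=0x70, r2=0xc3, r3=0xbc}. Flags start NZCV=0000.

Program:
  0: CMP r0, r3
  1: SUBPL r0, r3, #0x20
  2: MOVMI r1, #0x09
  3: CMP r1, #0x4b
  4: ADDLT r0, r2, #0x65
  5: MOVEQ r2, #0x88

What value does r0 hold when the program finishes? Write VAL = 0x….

[0] flags=1001 → (cmp)
[1] flags=1001 PL?F → skip
[2] flags=1001 MI?T → r1=0x09
[3] flags=1000 → (cmp)
[4] flags=1000 LT?T → r0=0x28
[5] flags=1000 EQ?F → skip

VAL = 0x28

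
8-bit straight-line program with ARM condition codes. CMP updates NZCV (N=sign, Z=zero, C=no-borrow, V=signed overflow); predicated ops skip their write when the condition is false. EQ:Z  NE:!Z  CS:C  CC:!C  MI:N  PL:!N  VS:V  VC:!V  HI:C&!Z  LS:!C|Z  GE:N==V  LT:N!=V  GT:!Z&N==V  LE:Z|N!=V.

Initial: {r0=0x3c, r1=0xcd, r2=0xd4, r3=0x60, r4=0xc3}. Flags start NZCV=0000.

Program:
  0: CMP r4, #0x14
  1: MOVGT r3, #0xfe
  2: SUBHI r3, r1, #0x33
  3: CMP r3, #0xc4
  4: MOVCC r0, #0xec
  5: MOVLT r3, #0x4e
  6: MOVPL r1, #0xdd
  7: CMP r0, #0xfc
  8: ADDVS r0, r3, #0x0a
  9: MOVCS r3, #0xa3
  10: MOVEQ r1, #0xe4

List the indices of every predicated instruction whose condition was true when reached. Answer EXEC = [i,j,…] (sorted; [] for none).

[0] flags=1010 → (cmp)
[1] flags=1010 GT?F → skip
[2] flags=1010 HI?T → r3=0x9a
[3] flags=1000 → (cmp)
[4] flags=1000 CC?T → r0=0xec
[5] flags=1000 LT?T → r3=0x4e
[6] flags=1000 PL?F → skip
[7] flags=1000 → (cmp)
[8] flags=1000 VS?F → skip
[9] flags=1000 CS?F → skip
[10] flags=1000 EQ?F → skip

EXEC = [2,4,5]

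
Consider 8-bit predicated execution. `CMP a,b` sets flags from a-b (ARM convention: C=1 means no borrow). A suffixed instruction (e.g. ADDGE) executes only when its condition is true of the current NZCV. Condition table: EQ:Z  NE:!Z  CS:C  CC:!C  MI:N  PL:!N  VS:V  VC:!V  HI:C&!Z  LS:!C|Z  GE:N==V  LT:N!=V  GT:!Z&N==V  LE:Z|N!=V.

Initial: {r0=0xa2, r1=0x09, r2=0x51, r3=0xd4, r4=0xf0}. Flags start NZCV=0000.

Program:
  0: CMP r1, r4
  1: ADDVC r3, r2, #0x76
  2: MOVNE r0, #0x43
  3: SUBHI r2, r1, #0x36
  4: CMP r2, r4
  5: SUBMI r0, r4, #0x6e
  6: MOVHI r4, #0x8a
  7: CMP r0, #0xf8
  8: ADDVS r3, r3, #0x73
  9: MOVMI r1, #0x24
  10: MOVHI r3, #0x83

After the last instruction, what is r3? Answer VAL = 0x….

0: ✓ CMP  NZCV=0000
1: ✓ ADDVC  r3←0xc7
2: ✓ MOVNE  r0←0x43
3: · SUBHI
4: ✓ CMP  NZCV=0000
5: · SUBMI
6: · MOVHI
7: ✓ CMP  NZCV=0000
8: · ADDVS
9: · MOVMI
10: · MOVHI

VAL = 0xc7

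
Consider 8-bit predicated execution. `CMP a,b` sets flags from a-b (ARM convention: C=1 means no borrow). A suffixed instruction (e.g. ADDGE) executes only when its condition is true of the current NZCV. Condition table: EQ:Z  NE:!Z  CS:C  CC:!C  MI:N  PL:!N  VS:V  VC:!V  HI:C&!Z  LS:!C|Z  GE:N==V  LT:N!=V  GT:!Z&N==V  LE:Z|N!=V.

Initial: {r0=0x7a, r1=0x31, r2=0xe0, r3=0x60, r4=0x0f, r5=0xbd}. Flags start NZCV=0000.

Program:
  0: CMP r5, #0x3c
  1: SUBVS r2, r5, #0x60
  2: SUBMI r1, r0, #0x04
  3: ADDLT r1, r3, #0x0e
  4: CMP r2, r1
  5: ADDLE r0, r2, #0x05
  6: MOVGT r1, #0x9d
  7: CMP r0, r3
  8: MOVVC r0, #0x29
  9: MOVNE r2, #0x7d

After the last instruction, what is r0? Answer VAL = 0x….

0: ✓ CMP  NZCV=1010
1: · SUBVS
2: ✓ SUBMI  r1←0x76
3: ✓ ADDLT  r1←0x6e
4: ✓ CMP  NZCV=0011
5: ✓ ADDLE  r0←0xe5
6: · MOVGT
7: ✓ CMP  NZCV=1010
8: ✓ MOVVC  r0←0x29
9: ✓ MOVNE  r2←0x7d

VAL = 0x29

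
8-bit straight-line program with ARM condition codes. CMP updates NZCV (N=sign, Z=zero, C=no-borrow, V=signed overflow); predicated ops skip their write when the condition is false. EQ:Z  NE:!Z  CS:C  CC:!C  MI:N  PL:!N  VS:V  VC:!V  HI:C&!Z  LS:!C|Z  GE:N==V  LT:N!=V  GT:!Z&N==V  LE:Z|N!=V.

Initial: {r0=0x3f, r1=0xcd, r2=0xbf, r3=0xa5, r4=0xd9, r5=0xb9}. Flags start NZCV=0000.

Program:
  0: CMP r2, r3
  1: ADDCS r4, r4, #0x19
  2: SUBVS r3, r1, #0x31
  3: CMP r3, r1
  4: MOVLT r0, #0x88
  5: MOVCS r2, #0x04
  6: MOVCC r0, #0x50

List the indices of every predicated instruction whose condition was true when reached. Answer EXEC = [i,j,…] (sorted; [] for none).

EXEC = [1,4,6]

[0] flags=0010 → (cmp)
[1] flags=0010 CS?T → r4=0xf2
[2] flags=0010 VS?F → skip
[3] flags=1000 → (cmp)
[4] flags=1000 LT?T → r0=0x88
[5] flags=1000 CS?F → skip
[6] flags=1000 CC?T → r0=0x50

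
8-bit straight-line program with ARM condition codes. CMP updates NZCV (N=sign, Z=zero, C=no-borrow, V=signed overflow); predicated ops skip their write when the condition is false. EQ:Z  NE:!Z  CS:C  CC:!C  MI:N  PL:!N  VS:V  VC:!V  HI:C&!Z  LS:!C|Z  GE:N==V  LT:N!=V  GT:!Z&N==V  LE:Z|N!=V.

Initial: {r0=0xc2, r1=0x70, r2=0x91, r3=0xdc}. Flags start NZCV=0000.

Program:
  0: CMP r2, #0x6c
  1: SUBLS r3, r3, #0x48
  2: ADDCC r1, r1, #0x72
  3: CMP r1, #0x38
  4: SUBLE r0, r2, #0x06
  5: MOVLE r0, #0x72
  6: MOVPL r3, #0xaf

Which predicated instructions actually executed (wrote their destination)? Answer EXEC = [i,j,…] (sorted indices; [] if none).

0: ✓ CMP  NZCV=0011
1: · SUBLS
2: · ADDCC
3: ✓ CMP  NZCV=0010
4: · SUBLE
5: · MOVLE
6: ✓ MOVPL  r3←0xaf

EXEC = [6]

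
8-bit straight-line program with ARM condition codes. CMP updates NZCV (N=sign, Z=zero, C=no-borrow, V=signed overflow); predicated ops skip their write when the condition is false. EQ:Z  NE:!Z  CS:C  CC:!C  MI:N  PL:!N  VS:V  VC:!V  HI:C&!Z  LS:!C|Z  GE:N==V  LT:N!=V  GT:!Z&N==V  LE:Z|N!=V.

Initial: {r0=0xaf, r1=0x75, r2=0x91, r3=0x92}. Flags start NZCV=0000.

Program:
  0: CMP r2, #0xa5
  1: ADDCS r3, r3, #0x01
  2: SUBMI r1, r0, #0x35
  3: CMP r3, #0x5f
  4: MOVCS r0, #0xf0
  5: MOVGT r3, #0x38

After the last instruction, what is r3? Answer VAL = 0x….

VAL = 0x92

[0] flags=1000 → (cmp)
[1] flags=1000 CS?F → skip
[2] flags=1000 MI?T → r1=0x7a
[3] flags=0011 → (cmp)
[4] flags=0011 CS?T → r0=0xf0
[5] flags=0011 GT?F → skip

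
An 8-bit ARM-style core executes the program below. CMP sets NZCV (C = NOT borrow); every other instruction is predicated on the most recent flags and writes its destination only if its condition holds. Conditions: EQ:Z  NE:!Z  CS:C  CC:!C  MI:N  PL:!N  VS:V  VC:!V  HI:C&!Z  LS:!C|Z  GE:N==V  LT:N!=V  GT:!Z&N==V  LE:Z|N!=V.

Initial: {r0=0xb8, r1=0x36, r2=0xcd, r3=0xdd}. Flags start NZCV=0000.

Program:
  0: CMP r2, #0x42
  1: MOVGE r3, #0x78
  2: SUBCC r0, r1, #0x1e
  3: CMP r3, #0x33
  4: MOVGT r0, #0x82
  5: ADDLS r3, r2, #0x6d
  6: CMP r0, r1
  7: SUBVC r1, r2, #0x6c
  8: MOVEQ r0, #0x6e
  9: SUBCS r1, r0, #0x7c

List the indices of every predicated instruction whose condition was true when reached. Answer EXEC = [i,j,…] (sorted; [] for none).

0: ✓ CMP  NZCV=1010
1: · MOVGE
2: · SUBCC
3: ✓ CMP  NZCV=1010
4: · MOVGT
5: · ADDLS
6: ✓ CMP  NZCV=1010
7: ✓ SUBVC  r1←0x61
8: · MOVEQ
9: ✓ SUBCS  r1←0x3c

EXEC = [7,9]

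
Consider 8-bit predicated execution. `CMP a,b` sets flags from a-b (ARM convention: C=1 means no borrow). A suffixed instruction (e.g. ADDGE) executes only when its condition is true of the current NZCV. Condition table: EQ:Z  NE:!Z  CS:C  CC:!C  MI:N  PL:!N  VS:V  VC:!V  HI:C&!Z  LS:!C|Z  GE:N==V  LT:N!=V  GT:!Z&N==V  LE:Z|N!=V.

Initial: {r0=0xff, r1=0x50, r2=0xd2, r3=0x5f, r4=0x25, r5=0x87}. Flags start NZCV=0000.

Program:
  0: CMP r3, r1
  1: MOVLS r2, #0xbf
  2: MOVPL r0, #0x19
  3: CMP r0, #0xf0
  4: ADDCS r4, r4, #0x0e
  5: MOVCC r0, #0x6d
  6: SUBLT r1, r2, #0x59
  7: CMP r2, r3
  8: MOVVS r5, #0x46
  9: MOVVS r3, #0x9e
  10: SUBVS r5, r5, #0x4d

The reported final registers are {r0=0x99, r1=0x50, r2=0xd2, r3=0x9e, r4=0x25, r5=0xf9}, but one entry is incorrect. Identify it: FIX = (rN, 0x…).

[0] flags=0010 → (cmp)
[1] flags=0010 LS?F → skip
[2] flags=0010 PL?T → r0=0x19
[3] flags=0000 → (cmp)
[4] flags=0000 CS?F → skip
[5] flags=0000 CC?T → r0=0x6d
[6] flags=0000 LT?F → skip
[7] flags=0011 → (cmp)
[8] flags=0011 VS?T → r5=0x46
[9] flags=0011 VS?T → r3=0x9e
[10] flags=0011 VS?T → r5=0xf9

FIX = (r0, 0x6d)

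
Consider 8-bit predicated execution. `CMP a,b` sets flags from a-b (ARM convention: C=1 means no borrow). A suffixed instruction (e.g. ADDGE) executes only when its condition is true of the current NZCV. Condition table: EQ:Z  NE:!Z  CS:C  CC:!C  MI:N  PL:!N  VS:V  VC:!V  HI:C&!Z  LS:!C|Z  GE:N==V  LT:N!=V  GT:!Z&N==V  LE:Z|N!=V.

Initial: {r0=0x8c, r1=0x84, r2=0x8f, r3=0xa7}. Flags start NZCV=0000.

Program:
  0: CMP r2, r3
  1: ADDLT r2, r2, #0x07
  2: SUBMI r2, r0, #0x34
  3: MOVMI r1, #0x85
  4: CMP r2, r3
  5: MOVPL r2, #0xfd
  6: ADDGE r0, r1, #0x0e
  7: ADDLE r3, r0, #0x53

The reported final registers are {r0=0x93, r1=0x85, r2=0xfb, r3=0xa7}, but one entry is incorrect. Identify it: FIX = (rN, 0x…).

0: ✓ CMP  NZCV=1000
1: ✓ ADDLT  r2←0x96
2: ✓ SUBMI  r2←0x58
3: ✓ MOVMI  r1←0x85
4: ✓ CMP  NZCV=1001
5: · MOVPL
6: ✓ ADDGE  r0←0x93
7: · ADDLE

FIX = (r2, 0x58)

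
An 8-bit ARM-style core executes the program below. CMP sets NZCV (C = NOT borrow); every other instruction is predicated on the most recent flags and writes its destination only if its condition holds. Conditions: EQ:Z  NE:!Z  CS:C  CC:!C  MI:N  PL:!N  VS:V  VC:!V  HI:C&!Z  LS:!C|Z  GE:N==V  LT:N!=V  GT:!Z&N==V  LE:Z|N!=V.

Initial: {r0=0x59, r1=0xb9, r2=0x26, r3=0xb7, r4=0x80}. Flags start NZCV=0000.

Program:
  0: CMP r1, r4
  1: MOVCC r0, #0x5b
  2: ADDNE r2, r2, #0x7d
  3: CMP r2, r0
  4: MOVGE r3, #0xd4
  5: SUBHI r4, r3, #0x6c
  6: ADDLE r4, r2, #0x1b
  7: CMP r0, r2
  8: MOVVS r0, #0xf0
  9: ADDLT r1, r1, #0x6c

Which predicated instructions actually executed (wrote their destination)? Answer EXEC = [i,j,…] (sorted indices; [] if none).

[0] flags=0010 → (cmp)
[1] flags=0010 CC?F → skip
[2] flags=0010 NE?T → r2=0xa3
[3] flags=0011 → (cmp)
[4] flags=0011 GE?F → skip
[5] flags=0011 HI?T → r4=0x4b
[6] flags=0011 LE?T → r4=0xbe
[7] flags=1001 → (cmp)
[8] flags=1001 VS?T → r0=0xf0
[9] flags=1001 LT?F → skip

EXEC = [2,5,6,8]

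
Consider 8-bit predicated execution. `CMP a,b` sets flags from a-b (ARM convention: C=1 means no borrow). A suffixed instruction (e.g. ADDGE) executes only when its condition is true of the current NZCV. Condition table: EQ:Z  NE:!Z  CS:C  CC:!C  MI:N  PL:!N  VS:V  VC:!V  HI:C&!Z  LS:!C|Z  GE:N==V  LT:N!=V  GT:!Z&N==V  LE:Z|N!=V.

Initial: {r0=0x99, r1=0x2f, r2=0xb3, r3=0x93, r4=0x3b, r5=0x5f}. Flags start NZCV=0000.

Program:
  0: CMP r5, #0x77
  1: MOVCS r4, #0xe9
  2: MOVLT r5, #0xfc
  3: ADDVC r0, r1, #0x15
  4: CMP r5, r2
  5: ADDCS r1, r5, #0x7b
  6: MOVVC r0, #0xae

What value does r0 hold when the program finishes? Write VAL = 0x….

0: ✓ CMP  NZCV=1000
1: · MOVCS
2: ✓ MOVLT  r5←0xfc
3: ✓ ADDVC  r0←0x44
4: ✓ CMP  NZCV=0010
5: ✓ ADDCS  r1←0x77
6: ✓ MOVVC  r0←0xae

VAL = 0xae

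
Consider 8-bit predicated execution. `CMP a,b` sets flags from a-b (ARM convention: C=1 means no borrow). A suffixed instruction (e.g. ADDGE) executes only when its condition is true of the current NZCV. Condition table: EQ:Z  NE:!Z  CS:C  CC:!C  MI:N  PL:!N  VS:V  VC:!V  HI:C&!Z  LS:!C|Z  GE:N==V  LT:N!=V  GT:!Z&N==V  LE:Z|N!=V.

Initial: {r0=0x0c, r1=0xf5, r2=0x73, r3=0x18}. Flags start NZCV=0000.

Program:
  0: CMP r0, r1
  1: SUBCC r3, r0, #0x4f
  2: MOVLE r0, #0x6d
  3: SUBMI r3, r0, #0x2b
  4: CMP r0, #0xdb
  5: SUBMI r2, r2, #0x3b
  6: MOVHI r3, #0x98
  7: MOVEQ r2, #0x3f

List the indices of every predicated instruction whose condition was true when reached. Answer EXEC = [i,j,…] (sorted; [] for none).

0: ✓ CMP  NZCV=0000
1: ✓ SUBCC  r3←0xbd
2: · MOVLE
3: · SUBMI
4: ✓ CMP  NZCV=0000
5: · SUBMI
6: · MOVHI
7: · MOVEQ

EXEC = [1]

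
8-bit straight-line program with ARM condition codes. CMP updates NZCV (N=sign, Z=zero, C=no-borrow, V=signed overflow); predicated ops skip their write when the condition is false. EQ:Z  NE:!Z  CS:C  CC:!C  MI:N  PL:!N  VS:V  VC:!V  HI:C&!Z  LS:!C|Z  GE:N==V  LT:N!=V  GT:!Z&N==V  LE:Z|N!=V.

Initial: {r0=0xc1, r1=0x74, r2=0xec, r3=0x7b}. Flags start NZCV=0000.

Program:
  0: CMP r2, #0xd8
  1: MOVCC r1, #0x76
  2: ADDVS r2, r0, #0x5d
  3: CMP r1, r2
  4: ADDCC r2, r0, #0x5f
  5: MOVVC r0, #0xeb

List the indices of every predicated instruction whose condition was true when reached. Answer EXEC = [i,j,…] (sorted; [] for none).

0: ✓ CMP  NZCV=0010
1: · MOVCC
2: · ADDVS
3: ✓ CMP  NZCV=1001
4: ✓ ADDCC  r2←0x20
5: · MOVVC

EXEC = [4]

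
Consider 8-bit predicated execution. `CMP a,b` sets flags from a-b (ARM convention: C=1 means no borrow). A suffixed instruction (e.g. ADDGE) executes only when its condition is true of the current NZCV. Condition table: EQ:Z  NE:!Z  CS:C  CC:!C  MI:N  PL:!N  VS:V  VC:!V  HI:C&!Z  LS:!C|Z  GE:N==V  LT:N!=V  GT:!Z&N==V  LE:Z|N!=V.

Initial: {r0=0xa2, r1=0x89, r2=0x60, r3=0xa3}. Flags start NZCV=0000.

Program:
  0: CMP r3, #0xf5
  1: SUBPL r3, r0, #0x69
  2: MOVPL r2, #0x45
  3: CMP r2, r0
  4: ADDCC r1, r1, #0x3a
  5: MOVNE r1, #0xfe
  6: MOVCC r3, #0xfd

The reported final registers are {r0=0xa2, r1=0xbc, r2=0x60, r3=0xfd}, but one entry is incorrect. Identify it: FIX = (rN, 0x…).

0: ✓ CMP  NZCV=1000
1: · SUBPL
2: · MOVPL
3: ✓ CMP  NZCV=1001
4: ✓ ADDCC  r1←0xc3
5: ✓ MOVNE  r1←0xfe
6: ✓ MOVCC  r3←0xfd

FIX = (r1, 0xfe)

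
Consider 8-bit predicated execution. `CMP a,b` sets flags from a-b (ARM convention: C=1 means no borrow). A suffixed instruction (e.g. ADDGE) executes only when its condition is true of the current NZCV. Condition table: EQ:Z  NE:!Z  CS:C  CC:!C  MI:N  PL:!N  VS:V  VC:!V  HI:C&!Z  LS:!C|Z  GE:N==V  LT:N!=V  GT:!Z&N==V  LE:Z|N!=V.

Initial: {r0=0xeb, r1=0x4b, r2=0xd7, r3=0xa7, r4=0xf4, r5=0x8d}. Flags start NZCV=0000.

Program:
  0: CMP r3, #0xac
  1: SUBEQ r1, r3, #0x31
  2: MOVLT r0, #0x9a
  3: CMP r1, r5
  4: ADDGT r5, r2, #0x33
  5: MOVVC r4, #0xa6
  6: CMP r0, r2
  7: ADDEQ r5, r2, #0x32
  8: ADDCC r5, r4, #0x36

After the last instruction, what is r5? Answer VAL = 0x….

VAL = 0x2a

[0] flags=1000 → (cmp)
[1] flags=1000 EQ?F → skip
[2] flags=1000 LT?T → r0=0x9a
[3] flags=1001 → (cmp)
[4] flags=1001 GT?T → r5=0x0a
[5] flags=1001 VC?F → skip
[6] flags=1000 → (cmp)
[7] flags=1000 EQ?F → skip
[8] flags=1000 CC?T → r5=0x2a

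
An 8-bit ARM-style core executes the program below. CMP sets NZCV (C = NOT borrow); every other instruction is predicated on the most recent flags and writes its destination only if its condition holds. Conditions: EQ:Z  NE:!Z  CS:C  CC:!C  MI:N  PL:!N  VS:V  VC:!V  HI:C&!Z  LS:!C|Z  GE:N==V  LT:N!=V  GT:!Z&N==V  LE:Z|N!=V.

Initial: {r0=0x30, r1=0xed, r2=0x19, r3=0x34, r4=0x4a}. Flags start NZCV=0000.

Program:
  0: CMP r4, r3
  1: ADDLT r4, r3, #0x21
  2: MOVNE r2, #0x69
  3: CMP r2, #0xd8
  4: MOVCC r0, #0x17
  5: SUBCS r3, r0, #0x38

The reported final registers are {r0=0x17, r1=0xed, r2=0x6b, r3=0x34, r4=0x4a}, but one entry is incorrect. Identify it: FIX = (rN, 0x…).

[0] flags=0010 → (cmp)
[1] flags=0010 LT?F → skip
[2] flags=0010 NE?T → r2=0x69
[3] flags=1001 → (cmp)
[4] flags=1001 CC?T → r0=0x17
[5] flags=1001 CS?F → skip

FIX = (r2, 0x69)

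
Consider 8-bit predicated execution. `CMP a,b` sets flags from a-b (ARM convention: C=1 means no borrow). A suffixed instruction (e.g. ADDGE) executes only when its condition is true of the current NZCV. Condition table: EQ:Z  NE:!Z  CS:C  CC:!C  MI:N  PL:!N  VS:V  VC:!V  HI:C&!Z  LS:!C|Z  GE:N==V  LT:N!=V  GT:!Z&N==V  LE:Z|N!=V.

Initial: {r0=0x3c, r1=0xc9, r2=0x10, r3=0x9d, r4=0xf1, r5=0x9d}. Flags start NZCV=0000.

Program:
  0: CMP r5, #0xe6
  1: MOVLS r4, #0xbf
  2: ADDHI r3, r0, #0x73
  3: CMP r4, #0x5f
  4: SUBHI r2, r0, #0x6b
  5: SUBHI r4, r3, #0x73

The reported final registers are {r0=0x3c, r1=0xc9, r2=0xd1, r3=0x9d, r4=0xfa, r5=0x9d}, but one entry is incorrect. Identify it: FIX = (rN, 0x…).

FIX = (r4, 0x2a)

[0] flags=1000 → (cmp)
[1] flags=1000 LS?T → r4=0xbf
[2] flags=1000 HI?F → skip
[3] flags=0011 → (cmp)
[4] flags=0011 HI?T → r2=0xd1
[5] flags=0011 HI?T → r4=0x2a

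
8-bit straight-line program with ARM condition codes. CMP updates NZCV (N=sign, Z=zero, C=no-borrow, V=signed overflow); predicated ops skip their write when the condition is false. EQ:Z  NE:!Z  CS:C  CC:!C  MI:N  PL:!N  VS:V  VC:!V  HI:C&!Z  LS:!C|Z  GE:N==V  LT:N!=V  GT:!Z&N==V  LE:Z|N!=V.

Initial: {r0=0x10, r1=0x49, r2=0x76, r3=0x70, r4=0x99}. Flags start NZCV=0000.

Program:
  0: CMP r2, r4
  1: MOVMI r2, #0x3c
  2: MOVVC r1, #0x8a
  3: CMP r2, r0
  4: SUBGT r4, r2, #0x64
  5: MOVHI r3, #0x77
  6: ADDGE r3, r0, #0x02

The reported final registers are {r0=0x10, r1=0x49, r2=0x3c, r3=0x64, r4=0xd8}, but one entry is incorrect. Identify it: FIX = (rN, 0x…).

FIX = (r3, 0x12)

[0] flags=1001 → (cmp)
[1] flags=1001 MI?T → r2=0x3c
[2] flags=1001 VC?F → skip
[3] flags=0010 → (cmp)
[4] flags=0010 GT?T → r4=0xd8
[5] flags=0010 HI?T → r3=0x77
[6] flags=0010 GE?T → r3=0x12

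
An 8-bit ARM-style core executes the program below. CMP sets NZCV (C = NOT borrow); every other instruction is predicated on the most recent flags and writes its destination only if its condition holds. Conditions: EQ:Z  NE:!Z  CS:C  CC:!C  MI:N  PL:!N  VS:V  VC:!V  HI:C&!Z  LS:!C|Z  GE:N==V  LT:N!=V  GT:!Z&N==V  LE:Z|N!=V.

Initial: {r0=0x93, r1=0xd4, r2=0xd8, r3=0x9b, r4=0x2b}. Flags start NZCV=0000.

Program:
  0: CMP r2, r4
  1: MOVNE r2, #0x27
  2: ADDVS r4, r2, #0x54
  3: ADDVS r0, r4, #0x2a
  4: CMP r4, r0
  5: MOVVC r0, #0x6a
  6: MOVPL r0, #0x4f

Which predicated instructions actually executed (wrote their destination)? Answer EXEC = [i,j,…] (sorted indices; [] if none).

EXEC = [1]

0: ✓ CMP  NZCV=1010
1: ✓ MOVNE  r2←0x27
2: · ADDVS
3: · ADDVS
4: ✓ CMP  NZCV=1001
5: · MOVVC
6: · MOVPL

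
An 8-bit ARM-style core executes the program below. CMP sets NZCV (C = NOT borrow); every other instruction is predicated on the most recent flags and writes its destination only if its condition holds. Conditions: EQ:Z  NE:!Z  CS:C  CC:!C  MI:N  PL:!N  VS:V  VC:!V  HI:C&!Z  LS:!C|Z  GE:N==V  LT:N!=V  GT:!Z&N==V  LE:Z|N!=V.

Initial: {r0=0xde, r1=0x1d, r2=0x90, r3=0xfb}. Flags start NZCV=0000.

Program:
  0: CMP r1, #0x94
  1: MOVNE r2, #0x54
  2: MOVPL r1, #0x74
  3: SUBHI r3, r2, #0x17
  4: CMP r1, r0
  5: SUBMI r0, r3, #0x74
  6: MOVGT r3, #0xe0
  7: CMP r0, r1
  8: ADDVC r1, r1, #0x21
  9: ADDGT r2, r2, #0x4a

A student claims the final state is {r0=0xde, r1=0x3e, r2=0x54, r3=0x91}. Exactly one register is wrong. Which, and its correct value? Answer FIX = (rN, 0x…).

FIX = (r3, 0xe0)

0: ✓ CMP  NZCV=1001
1: ✓ MOVNE  r2←0x54
2: · MOVPL
3: · SUBHI
4: ✓ CMP  NZCV=0000
5: · SUBMI
6: ✓ MOVGT  r3←0xe0
7: ✓ CMP  NZCV=1010
8: ✓ ADDVC  r1←0x3e
9: · ADDGT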